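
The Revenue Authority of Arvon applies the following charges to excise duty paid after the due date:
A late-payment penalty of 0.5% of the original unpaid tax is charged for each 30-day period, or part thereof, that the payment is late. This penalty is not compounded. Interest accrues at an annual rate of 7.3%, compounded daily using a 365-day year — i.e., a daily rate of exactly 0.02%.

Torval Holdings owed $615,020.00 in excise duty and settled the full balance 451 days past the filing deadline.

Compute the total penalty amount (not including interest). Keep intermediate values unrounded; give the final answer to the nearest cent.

Penalty periods: ⌈451/30⌉ = 16; penalty = 16 × 0.5% × $615,020.00 = $49,201.60

$49,201.60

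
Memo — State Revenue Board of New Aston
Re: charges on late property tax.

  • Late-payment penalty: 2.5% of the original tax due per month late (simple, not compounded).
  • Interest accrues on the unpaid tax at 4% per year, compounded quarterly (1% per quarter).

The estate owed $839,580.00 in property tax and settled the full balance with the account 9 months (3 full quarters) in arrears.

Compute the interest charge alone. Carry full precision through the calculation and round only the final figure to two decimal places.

$25,440.11

Interest: $839,580.00 × ((1 + 0.01)^3 − 1) = $839,580.00 × 0.0303010… = $25,440.1136…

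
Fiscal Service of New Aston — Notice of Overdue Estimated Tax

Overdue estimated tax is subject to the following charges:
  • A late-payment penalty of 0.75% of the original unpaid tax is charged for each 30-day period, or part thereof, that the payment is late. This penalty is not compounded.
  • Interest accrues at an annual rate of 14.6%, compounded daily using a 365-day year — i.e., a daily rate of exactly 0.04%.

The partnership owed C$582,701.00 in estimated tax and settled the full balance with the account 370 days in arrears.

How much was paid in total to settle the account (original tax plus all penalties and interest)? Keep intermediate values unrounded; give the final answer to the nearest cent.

Penalty periods: ⌈370/30⌉ = 13; penalty = 13 × 0.75% × C$582,701.00 = C$56,813.35…
Interest: C$582,701.00 × ((1 + 0.0004)^370 − 1) = C$582,701.00 × 0.15947858… = C$92,928.3306…
Total = C$582,701.00 + C$56,813.3475 + C$92,928.3306… = C$732,442.68

C$732,442.68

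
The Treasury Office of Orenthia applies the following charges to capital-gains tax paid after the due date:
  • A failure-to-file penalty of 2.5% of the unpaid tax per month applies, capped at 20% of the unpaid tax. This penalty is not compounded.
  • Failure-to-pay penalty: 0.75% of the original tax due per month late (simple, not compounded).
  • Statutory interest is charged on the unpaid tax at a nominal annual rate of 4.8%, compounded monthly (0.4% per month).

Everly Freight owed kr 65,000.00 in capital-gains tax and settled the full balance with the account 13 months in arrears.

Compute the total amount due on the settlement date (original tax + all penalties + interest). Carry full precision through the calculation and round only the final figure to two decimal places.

Failure-to-file: 13 × 2.5% × kr 65,000.00 = kr 21,125.00, capped at 20% × kr 65,000.00 = kr 13,000.00
Failure-to-pay penalty: 13 × 0.75% × kr 65,000.00 = kr 6,337.50
Interest: kr 65,000.00 × ((1 + 0.004)^13 − 1) = kr 65,000.00 × 0.0532665… = kr 3,462.3217…
Total = kr 65,000.00 + kr 19,337.5000 + kr 3,462.3217… = kr 87,799.82

kr 87,799.82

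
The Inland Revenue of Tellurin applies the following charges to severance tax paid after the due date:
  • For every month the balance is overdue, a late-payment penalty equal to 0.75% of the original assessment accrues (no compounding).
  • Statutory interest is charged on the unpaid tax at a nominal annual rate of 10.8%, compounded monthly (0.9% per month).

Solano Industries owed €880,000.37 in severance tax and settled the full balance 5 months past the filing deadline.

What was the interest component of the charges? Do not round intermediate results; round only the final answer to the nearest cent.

Interest: €880,000.37 × ((1 + 0.009)^5 − 1) = €880,000.37 × 0.0458173… = €40,319.2611…

€40,319.26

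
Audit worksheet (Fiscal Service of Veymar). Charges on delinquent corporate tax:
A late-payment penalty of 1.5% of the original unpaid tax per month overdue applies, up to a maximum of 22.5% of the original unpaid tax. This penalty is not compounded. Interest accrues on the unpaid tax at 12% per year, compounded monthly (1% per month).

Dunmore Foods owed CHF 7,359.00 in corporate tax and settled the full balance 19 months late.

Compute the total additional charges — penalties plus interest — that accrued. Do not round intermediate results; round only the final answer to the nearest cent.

Penalty (uncapped): 19 × 1.5% × CHF 7,359.00 = CHF 2,097.32…; cap = 22.5% × CHF 7,359.00 = CHF 1,655.78… → penalty = CHF 1,655.78…
Interest: CHF 7,359.00 × ((1 + 0.01)^19 − 1) = CHF 7,359.00 × 0.2081090… = CHF 1,531.4738…
Penalties + interest = CHF 1,655.7750 + CHF 1,531.4738… = CHF 3,187.25

CHF 3,187.25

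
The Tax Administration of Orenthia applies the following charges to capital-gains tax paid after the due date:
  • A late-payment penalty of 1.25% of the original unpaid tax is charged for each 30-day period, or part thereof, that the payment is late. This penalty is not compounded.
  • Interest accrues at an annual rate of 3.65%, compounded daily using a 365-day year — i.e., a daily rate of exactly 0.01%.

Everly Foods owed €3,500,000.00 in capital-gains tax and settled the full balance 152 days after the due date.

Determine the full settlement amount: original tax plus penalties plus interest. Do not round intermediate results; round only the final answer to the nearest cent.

€3,816,103.68

Penalty periods: ⌈152/30⌉ = 6; penalty = 6 × 1.25% × €3,500,000.00 = €262,500.00
Interest: €3,500,000.00 × ((1 + 0.0001)^152 − 1) = €3,500,000.00 × 0.01531534… = €53,603.6758…
Total = €3,500,000.00 + €262,500.0000 + €53,603.6758… = €3,816,103.68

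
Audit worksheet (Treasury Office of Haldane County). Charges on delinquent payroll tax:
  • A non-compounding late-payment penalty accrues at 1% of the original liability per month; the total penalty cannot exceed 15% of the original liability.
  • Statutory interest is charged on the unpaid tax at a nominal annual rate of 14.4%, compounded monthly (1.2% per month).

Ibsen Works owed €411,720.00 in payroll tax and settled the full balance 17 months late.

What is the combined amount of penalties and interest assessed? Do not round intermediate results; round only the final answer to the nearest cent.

€154,316.76

Penalty (uncapped): 17 × 1% × €411,720.00 = €69,992.40; cap = 15% × €411,720.00 = €61,758.00 → penalty = €61,758.00
Interest: €411,720.00 × ((1 + 0.012)^17 − 1) = €411,720.00 × 0.2248100… = €92,558.7605…
Penalties + interest = €61,758.0000 + €92,558.7605… = €154,316.76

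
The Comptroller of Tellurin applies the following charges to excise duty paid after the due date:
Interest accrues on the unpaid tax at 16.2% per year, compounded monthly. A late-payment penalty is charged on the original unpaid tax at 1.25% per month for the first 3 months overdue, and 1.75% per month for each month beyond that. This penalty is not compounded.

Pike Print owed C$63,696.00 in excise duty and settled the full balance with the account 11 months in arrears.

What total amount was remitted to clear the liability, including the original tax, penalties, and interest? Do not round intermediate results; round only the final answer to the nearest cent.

Penalty, months 1–3: 3 × 1.25% × C$63,696.00 = C$2,388.60
Penalty, months 4–11: 8 × 1.75% × C$63,696.00 = C$8,917.44
Interest (16.2%/yr ÷ 12 = 1.35%/month): C$63,696.00 × ((1 + 0.0135)^11 − 1) = C$10,123.8985…
Total = C$63,696.00 + C$11,306.0400 + C$10,123.8985… = C$85,125.94

C$85,125.94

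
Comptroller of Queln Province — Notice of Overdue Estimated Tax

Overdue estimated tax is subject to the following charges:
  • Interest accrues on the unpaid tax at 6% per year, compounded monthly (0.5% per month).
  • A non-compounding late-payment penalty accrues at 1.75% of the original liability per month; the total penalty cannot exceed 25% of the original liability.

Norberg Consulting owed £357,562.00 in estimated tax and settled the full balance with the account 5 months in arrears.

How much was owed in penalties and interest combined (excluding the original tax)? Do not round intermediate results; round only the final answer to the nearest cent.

£40,315.56

Penalty: 5 × 1.75% × £357,562.00 = £31,286.68… (below the 25% cap of £89,390.50)
Interest: £357,562.00 × ((1 + 0.005)^5 − 1) = £357,562.00 × 0.0252513… = £9,028.8886…
Penalties + interest = £31,286.6750 + £9,028.8886… = £40,315.56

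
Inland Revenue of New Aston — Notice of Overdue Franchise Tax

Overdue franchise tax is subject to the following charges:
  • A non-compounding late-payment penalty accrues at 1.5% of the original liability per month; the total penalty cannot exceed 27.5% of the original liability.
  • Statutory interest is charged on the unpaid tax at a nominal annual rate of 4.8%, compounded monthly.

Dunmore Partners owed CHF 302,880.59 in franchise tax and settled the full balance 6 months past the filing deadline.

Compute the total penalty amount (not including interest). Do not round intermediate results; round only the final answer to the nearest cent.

CHF 27,259.25

Penalty: 6 × 1.5% × CHF 302,880.59 = CHF 27,259.25… (below the 27.5% cap of CHF 83,292.16…)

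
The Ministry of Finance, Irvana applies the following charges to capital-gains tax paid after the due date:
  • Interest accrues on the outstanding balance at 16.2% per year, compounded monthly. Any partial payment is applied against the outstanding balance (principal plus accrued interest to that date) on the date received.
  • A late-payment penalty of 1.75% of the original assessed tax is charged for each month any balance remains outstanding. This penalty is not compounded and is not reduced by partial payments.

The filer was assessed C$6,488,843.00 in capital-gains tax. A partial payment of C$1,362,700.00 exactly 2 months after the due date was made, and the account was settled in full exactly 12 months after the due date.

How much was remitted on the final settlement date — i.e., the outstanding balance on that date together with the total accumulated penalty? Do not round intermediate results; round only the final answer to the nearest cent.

C$7,426,112.63

Monthly rate = 16.2% ÷ 12 = 1.35%
Balance at month 2: C$6,488,843.0000 × (1 + 0.0135)^2 = C$6,665,224.3526…
After C$1,362,700.00 payment: C$6,665,224.3526… − C$1,362,700.00 = C$5,302,524.3526…
Balance at month 12: C$5,302,524.3526… × (1 + 0.0135)^10 = C$6,063,455.6038…
Penalty: 12 × 1.75% × C$6,488,843.00 = C$1,362,657.03
Final settlement = outstanding balance + penalty = C$6,063,455.6038… + C$1,362,657.03 = C$7,426,112.63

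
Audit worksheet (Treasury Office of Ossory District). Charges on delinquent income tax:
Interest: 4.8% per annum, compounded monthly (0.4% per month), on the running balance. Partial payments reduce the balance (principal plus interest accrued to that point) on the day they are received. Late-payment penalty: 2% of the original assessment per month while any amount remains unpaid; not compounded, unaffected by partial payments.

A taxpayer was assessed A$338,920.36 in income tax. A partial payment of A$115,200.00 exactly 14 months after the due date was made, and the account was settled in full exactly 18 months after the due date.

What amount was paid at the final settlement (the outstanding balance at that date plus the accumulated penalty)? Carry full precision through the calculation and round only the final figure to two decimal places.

A$369,127.31

Balance at month 14: A$338,920.3600 × (1 + 0.004)^14 = A$358,401.3512…
After A$115,200.00 payment: A$358,401.3512… − A$115,200.00 = A$243,201.3512…
Balance at month 18: A$243,201.3512… × (1 + 0.004)^4 = A$247,115.9825…
Penalty: 18 × 2% × A$338,920.36 = A$122,011.33…
Final settlement = outstanding balance + penalty = A$247,115.9825… + A$122,011.33… = A$369,127.31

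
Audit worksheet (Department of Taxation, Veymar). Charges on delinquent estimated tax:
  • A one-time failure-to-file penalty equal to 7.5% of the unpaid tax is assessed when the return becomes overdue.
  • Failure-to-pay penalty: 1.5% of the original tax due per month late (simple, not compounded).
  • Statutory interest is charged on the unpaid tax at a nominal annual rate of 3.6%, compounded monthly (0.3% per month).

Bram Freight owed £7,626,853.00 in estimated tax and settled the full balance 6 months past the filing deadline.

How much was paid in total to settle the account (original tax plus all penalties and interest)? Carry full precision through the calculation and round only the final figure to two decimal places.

Failure-to-file penalty: 7.5% × £7,626,853.00 = £572,013.98…
Failure-to-pay penalty = 1.5% × £7,626,853.00 × 6 mo = £686,416.77
Interest: £7,626,853.00 × ((1 + 0.003)^6 − 1) = £7,626,853.00 × 0.0181355… = £138,317.1069…
Total = £7,626,853.00 + £1,258,430.7450 + £138,317.1069… = £9,023,600.85

£9,023,600.85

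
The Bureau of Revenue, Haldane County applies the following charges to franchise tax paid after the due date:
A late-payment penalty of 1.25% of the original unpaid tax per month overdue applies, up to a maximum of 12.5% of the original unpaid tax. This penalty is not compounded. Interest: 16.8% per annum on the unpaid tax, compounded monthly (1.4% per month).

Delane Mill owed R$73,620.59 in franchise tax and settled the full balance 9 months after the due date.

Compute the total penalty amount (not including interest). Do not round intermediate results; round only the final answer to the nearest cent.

Penalty: 9 × 1.25% × R$73,620.59 = R$8,282.32… (below the 12.5% cap of R$9,202.57…)

R$8,282.32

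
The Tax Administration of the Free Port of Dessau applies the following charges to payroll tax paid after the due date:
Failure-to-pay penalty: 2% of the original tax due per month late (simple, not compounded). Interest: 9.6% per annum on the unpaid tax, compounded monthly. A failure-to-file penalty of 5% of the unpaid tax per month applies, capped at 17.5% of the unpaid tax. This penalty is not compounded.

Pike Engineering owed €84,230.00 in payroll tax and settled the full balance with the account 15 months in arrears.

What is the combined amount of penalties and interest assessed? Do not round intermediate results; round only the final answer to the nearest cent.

Failure-to-file: 15 × 5% × €84,230.00 = €63,172.50, capped at 17.5% × €84,230.00 = €14,740.25
Failure-to-pay penalty: 15 × 2% × €84,230.00 = €25,269.00
Interest (9.6%/yr ÷ 12 = 0.8%/month): €84,230.00 × ((1 + 0.008)^15 − 1) = €10,693.7272…
Penalties + interest = €40,009.2500 + €10,693.7272… = €50,702.98

€50,702.98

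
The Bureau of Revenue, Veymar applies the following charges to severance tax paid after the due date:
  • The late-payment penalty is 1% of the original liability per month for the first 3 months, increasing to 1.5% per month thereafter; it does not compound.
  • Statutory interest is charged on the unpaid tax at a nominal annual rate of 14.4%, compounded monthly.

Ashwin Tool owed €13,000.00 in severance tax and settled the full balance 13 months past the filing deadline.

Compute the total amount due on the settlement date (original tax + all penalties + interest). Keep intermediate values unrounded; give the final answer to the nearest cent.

Penalty, months 1–3: 3 × 1% × €13,000.00 = €390.00
Penalty, months 4–13: 10 × 1.5% × €13,000.00 = €1,950.00
Interest (14.4%/yr ÷ 12 = 1.2%/month): €13,000.00 × ((1 + 0.012)^13 − 1) = €2,180.6377…
Total = €13,000.00 + €2,340.0000 + €2,180.6377… = €17,520.64

€17,520.64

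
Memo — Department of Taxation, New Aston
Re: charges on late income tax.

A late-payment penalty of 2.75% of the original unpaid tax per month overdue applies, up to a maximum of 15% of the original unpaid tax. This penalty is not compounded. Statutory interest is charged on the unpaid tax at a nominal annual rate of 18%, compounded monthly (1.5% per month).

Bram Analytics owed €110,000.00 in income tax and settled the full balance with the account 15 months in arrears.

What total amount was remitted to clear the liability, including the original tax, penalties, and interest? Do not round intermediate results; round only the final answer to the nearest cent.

€154,025.53

Penalty (uncapped): 15 × 2.75% × €110,000.00 = €45,375.00; cap = 15% × €110,000.00 = €16,500.00 → penalty = €16,500.00
Interest: €110,000.00 × ((1 + 0.015)^15 − 1) = €110,000.00 × 0.2502321… = €27,525.5273…
Total = €110,000.00 + €16,500.0000 + €27,525.5273… = €154,025.53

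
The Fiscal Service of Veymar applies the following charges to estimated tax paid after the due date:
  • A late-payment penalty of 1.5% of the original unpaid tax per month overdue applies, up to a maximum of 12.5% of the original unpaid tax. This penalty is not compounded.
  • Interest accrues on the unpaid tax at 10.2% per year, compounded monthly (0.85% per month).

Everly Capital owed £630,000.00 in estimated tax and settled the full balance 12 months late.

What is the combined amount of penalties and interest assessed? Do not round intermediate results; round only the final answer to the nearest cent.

£146,100.92

Penalty (uncapped): 12 × 1.5% × £630,000.00 = £113,400.00; cap = 12.5% × £630,000.00 = £78,750.00 → penalty = £78,750.00
Interest: £630,000.00 × ((1 + 0.0085)^12 − 1) = £630,000.00 × 0.1069062… = £67,350.9230…
Penalties + interest = £78,750.0000 + £67,350.9230… = £146,100.92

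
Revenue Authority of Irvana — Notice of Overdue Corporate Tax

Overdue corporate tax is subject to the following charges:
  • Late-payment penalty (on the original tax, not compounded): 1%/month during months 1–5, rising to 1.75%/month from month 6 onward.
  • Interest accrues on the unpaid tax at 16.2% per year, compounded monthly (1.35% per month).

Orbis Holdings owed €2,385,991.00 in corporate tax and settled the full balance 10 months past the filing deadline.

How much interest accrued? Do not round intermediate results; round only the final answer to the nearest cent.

Interest: €2,385,991.00 × ((1 + 0.0135)^10 − 1) = €2,385,991.00 × 0.1435036… = €342,398.2609…

€342,398.26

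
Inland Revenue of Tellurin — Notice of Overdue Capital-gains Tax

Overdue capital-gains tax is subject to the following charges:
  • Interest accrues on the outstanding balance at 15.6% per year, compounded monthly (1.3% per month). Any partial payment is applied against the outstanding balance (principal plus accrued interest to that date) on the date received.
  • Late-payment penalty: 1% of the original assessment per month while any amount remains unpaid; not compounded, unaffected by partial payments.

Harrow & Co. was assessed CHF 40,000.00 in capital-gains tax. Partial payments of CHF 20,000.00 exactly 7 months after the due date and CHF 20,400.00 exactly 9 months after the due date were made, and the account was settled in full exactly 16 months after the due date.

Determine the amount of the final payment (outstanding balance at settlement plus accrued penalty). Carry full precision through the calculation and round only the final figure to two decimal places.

CHF 10,786.73

Balance at month 7: CHF 40,000.0000 × (1 + 0.013)^7 = CHF 43,785.0761…
After CHF 20,000.00 payment: CHF 43,785.0761… − CHF 20,000.00 = CHF 23,785.0761…
Balance at month 9: CHF 23,785.0761… × (1 + 0.013)^2 = CHF 24,407.5078…
After CHF 20,400.00 payment: CHF 24,407.5078… − CHF 20,400.00 = CHF 4,007.5078…
Balance at month 16: CHF 4,007.5078… × (1 + 0.013)^7 = CHF 4,386.7258…
Penalty: 16 × 1% × CHF 40,000.00 = CHF 6,400.00
Final settlement = outstanding balance + penalty = CHF 4,386.7258… + CHF 6,400.00 = CHF 10,786.73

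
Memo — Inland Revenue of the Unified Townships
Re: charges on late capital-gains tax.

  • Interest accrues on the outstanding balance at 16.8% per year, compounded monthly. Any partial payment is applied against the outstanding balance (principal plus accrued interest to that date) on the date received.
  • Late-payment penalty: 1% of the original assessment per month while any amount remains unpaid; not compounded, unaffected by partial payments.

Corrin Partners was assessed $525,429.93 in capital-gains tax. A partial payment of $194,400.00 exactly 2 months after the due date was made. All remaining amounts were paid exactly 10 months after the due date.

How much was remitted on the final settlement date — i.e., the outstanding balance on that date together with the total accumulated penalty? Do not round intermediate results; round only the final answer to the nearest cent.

$439,074.66

Monthly rate = 16.8% ÷ 12 = 1.4%
Balance at month 2: $525,429.9300 × (1 + 0.014)^2 = $540,244.9523…
After $194,400.00 payment: $540,244.9523… − $194,400.00 = $345,844.9523…
Balance at month 10: $345,844.9523… × (1 + 0.014)^8 = $386,531.6685…
Penalty: 10 × 1% × $525,429.93 = $52,542.99…
Final settlement = outstanding balance + penalty = $386,531.6685… + $52,542.99… = $439,074.66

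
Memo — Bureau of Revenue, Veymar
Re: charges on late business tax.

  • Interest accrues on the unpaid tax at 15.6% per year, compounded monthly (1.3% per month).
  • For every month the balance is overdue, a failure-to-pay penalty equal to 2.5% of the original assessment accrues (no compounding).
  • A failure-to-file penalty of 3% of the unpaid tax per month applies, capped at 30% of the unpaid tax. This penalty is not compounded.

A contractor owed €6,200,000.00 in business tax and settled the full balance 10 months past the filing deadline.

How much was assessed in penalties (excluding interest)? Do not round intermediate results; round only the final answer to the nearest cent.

€3,410,000.00

Failure-to-file: 10 × 3% × €6,200,000.00 = €1,860,000.00, capped at 30% × €6,200,000.00 = €1,860,000.00
Failure-to-pay penalty = 2.5% × €6,200,000.00 × 10 mo = €1,550,000.00
Total penalty = €1,860,000.00 + €1,550,000.00 = €3,410,000.00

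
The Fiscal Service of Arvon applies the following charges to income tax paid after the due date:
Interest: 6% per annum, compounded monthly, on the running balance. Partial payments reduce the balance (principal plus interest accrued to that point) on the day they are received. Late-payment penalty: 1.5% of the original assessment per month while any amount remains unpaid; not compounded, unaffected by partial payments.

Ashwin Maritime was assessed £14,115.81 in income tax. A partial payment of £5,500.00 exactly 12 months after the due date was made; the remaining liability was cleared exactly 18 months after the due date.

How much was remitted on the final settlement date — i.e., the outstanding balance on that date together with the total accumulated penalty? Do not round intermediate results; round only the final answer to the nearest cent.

£13,585.89

Monthly rate = 6% ÷ 12 = 0.5%
Balance at month 12: £14,115.8100 × (1 + 0.005)^12 = £14,986.4423…
After £5,500.00 payment: £14,986.4423… − £5,500.00 = £9,486.4423…
Balance at month 18: £9,486.4423… × (1 + 0.005)^6 = £9,774.6168…
Penalty: 18 × 1.5% × £14,115.81 = £3,811.27…
Final settlement = outstanding balance + penalty = £9,774.6168… + £3,811.27… = £13,585.89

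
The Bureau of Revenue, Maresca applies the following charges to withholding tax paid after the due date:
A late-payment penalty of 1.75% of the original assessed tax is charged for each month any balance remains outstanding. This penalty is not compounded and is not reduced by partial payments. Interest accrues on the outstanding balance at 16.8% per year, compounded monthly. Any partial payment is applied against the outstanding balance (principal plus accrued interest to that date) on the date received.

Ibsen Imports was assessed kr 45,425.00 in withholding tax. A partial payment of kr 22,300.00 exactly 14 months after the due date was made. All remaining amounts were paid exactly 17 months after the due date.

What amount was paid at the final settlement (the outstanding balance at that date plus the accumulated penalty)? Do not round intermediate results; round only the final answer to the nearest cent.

Monthly rate = 16.8% ÷ 12 = 1.4%
Balance at month 14: kr 45,425.0000 × (1 + 0.014)^14 = kr 55,185.6683…
After kr 22,300.00 payment: kr 55,185.6683… − kr 22,300.00 = kr 32,885.6683…
Balance at month 17: kr 32,885.6683… × (1 + 0.014)^3 = kr 34,286.2933…
Penalty: 17 × 1.75% × kr 45,425.00 = kr 13,513.94…
Final settlement = outstanding balance + penalty = kr 34,286.2933… + kr 13,513.94… = kr 47,800.23

kr 47,800.23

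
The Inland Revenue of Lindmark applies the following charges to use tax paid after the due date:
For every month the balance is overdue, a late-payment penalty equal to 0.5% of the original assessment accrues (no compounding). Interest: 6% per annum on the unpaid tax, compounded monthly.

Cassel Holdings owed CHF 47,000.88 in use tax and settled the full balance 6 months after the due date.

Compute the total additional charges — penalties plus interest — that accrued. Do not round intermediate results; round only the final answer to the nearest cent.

Late-payment penalty = 0.5% × CHF 47,000.88 × 6 mo = CHF 1,410.03…
Interest (6%/yr ÷ 12 = 0.5%/month): CHF 47,000.88 × ((1 + 0.005)^6 − 1) = CHF 1,427.7697…
Penalties + interest = CHF 1,410.0264 + CHF 1,427.7697… = CHF 2,837.80

CHF 2,837.80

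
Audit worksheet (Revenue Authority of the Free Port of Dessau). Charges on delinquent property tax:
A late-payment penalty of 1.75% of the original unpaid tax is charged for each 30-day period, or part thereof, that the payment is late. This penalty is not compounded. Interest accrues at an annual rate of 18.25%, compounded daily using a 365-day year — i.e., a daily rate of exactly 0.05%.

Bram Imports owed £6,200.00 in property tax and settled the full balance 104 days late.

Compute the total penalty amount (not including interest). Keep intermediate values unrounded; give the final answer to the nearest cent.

£434.00

Penalty periods: ⌈104/30⌉ = 4; penalty = 4 × 1.75% × £6,200.00 = £434.00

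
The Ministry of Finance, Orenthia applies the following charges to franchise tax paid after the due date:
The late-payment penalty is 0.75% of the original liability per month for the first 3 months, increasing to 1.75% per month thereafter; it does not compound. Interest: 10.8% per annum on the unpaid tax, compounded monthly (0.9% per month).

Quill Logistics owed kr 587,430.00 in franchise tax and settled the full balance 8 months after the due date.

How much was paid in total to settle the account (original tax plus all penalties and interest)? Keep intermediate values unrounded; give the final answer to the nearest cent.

Penalty, months 1–3: 3 × 0.75% × kr 587,430.00 = kr 13,217.18…
Penalty, months 4–8: 5 × 1.75% × kr 587,430.00 = kr 51,400.13…
Interest: kr 587,430.00 × ((1 + 0.009)^8 − 1) = kr 587,430.00 × 0.0743093… = kr 43,651.5042…
Total = kr 587,430.00 + kr 64,617.3000 + kr 43,651.5042… = kr 695,698.80

kr 695,698.80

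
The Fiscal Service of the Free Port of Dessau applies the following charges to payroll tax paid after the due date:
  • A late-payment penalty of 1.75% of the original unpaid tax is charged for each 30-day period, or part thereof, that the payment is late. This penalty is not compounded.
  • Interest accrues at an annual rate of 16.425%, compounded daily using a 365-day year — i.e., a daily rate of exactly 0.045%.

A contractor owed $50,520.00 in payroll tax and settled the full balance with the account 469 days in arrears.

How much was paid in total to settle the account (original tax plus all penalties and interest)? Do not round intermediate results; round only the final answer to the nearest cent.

Penalty periods: ⌈469/30⌉ = 16; penalty = 16 × 1.75% × $50,520.00 = $14,145.60
Interest: $50,520.00 × ((1 + 0.00045)^469 − 1) = $50,520.00 × 0.23491548… = $11,867.9299…
Total = $50,520.00 + $14,145.6000 + $11,867.9299… = $76,533.53

$76,533.53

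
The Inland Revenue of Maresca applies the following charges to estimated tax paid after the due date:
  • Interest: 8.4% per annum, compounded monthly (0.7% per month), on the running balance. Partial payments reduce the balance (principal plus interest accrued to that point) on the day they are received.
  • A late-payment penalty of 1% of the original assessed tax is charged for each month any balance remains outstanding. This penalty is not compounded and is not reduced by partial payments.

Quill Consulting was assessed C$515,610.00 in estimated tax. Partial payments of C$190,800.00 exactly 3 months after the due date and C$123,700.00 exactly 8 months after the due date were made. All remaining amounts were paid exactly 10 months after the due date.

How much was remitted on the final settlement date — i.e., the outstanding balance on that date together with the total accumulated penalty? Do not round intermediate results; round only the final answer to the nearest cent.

Balance at month 3: C$515,610.0000 × (1 + 0.007)^3 = C$526,513.7815…
After C$190,800.00 payment: C$526,513.7815… − C$190,800.00 = C$335,713.7815…
Balance at month 8: C$335,713.7815… × (1 + 0.007)^5 = C$347,629.4192…
After C$123,700.00 payment: C$347,629.4192… − C$123,700.00 = C$223,929.4192…
Balance at month 10: C$223,929.4192… × (1 + 0.007)^2 = C$227,075.4036…
Penalty: 10 × 1% × C$515,610.00 = C$51,561.00
Final settlement = outstanding balance + penalty = C$227,075.4036… + C$51,561.00 = C$278,636.40

C$278,636.40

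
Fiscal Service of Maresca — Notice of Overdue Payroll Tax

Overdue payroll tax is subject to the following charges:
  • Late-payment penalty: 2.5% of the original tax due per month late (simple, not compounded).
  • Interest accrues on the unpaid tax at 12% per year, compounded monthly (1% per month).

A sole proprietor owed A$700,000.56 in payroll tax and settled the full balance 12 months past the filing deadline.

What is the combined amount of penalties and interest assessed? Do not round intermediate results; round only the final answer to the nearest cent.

A$298,777.76

Late-payment penalty = 2.5% × A$700,000.56 × 12 mo = A$210,000.17…
Interest: A$700,000.56 × ((1 + 0.01)^12 − 1) = A$700,000.56 × 0.1268250… = A$88,777.5921…
Penalties + interest = A$210,000.1680 + A$88,777.5921… = A$298,777.76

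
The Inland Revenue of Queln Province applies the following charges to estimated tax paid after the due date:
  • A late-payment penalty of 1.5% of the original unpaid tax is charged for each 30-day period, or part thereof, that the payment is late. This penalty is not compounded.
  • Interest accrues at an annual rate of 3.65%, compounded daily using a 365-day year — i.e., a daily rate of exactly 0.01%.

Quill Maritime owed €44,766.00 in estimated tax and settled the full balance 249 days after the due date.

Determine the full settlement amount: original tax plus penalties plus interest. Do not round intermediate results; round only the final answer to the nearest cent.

Penalty periods: ⌈249/30⌉ = 9; penalty = 9 × 1.5% × €44,766.00 = €6,043.41
Interest: €44,766.00 × ((1 + 0.0001)^249 − 1) = €44,766.00 × 0.02521132… = €1,128.6099…
Total = €44,766.00 + €6,043.4100 + €1,128.6099… = €51,938.02

€51,938.02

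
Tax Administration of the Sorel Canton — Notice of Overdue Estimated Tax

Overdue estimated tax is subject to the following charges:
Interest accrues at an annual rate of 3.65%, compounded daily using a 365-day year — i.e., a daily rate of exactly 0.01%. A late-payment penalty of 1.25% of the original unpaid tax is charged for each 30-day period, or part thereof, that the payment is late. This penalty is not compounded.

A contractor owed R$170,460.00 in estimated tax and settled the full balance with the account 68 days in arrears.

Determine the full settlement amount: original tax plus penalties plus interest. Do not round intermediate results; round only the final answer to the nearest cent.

R$178,015.27

Penalty periods: ⌈68/30⌉ = 3; penalty = 3 × 1.25% × R$170,460.00 = R$6,392.25
Interest: R$170,460.00 × ((1 + 0.0001)^68 − 1) = R$170,460.00 × 0.00682283… = R$1,163.0196…
Total = R$170,460.00 + R$6,392.2500 + R$1,163.0196… = R$178,015.27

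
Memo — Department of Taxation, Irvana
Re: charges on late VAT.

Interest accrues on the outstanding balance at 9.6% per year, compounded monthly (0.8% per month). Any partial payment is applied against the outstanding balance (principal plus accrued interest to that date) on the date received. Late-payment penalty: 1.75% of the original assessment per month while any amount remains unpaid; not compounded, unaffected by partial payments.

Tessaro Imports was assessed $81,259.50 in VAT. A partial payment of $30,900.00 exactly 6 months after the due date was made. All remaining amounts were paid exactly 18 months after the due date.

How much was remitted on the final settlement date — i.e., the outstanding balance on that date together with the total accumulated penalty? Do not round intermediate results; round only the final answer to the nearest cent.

Balance at month 6: $81,259.5000 × (1 + 0.008)^6 = $85,238.8022…
After $30,900.00 payment: $85,238.8022… − $30,900.00 = $54,338.8022…
Balance at month 18: $54,338.8022… × (1 + 0.008)^12 = $59,791.0867…
Penalty: 18 × 1.75% × $81,259.50 = $25,596.74…
Final settlement = outstanding balance + penalty = $59,791.0867… + $25,596.74… = $85,387.83

$85,387.83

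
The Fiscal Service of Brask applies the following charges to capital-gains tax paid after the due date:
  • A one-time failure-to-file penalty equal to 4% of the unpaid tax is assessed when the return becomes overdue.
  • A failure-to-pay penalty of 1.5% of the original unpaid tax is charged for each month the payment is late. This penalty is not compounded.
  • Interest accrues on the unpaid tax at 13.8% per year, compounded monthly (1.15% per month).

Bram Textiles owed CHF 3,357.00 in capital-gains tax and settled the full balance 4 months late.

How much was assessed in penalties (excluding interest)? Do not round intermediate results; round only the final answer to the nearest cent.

CHF 335.70

Failure-to-file penalty: 4% × CHF 3,357.00 = CHF 134.28
Failure-to-pay penalty: 4 × 1.5% × CHF 3,357.00 = CHF 201.42
Total penalty = CHF 134.28 + CHF 201.42 = CHF 335.70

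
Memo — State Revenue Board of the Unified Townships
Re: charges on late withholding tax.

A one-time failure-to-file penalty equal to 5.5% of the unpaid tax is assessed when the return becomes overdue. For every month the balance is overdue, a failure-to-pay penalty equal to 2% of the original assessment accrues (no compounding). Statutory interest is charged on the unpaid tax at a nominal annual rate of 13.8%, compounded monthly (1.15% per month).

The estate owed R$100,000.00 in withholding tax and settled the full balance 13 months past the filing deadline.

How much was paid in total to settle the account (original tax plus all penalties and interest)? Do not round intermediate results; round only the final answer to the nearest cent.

R$147,526.32

Failure-to-file penalty: 5.5% × R$100,000.00 = R$5,500.00
Failure-to-pay penalty: 13 × 2% × R$100,000.00 = R$26,000.00
Interest: R$100,000.00 × ((1 + 0.0115)^13 − 1) = R$100,000.00 × 0.1602632… = R$16,026.3239…
Total = R$100,000.00 + R$31,500.0000 + R$16,026.3239… = R$147,526.32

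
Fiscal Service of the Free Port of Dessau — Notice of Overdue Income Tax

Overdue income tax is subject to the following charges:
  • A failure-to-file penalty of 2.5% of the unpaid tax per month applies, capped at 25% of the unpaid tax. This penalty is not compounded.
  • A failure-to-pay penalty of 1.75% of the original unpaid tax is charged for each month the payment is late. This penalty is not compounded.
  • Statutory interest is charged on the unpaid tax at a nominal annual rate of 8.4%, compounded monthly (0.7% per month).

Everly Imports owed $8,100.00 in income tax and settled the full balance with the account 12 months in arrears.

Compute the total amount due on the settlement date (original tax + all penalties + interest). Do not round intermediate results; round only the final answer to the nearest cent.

$12,533.22

Failure-to-file: 12 × 2.5% × $8,100.00 = $2,430.00, capped at 25% × $8,100.00 = $2,025.00
Failure-to-pay penalty: 12 × 1.75% × $8,100.00 = $1,701.00
Interest: $8,100.00 × ((1 + 0.007)^12 − 1) = $8,100.00 × 0.0873107… = $707.2164…
Total = $8,100.00 + $3,726.0000 + $707.2164… = $12,533.22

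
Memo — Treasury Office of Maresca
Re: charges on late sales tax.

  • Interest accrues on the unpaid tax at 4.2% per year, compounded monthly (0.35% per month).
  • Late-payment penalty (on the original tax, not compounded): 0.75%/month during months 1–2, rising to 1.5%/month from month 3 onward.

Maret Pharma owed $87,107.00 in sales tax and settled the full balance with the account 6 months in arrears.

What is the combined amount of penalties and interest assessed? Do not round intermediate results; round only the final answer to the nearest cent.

Penalty, months 1–2: 2 × 0.75% × $87,107.00 = $1,306.61…
Penalty, months 3–6: 4 × 1.5% × $87,107.00 = $5,226.42
Interest: $87,107.00 × ((1 + 0.0035)^6 − 1) = $87,107.00 × 0.0211846… = $1,845.3278…
Penalties + interest = $6,533.0250 + $1,845.3278… = $8,378.35

$8,378.35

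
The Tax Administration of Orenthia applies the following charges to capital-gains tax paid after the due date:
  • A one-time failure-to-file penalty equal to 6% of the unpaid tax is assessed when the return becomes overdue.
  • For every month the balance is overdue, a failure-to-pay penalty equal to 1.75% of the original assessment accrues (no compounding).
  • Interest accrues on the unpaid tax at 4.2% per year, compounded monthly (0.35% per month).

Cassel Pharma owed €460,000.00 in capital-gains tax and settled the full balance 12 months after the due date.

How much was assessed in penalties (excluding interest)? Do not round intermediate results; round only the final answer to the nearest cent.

€124,200.00

Failure-to-file penalty: 6% × €460,000.00 = €27,600.00
Failure-to-pay penalty: 12 × 1.75% × €460,000.00 = €96,600.00
Total penalty = €27,600.00 + €96,600.00 = €124,200.00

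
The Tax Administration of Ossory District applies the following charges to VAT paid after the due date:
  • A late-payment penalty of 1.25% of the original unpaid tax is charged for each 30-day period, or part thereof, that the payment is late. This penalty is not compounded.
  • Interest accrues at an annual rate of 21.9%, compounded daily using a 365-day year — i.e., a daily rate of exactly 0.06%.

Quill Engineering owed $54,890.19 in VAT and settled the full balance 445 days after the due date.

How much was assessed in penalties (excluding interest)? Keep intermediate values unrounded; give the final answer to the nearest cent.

Penalty periods: ⌈445/30⌉ = 15; penalty = 15 × 1.25% × $54,890.19 = $10,291.91…

$10,291.91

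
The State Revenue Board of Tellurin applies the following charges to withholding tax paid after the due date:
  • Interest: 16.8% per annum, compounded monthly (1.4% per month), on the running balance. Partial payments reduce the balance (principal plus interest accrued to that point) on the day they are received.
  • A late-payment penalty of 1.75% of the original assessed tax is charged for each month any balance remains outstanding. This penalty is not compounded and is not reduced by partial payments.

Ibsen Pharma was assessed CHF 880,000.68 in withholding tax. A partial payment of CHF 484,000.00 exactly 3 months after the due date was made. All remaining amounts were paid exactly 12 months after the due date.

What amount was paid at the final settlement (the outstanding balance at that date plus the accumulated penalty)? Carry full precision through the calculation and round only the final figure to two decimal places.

CHF 676,059.94

Balance at month 3: CHF 880,000.6800 × (1 + 0.014)^3 = CHF 917,480.5637…
After CHF 484,000.00 payment: CHF 917,480.5637… − CHF 484,000.00 = CHF 433,480.5637…
Balance at month 12: CHF 433,480.5637… × (1 + 0.014)^9 = CHF 491,259.7970…
Penalty: 12 × 1.75% × CHF 880,000.68 = CHF 184,800.14…
Final settlement = outstanding balance + penalty = CHF 491,259.7970… + CHF 184,800.14… = CHF 676,059.94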